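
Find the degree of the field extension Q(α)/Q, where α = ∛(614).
[Q(α):Q] = 3

The minimal polynomial of α is x^3 - 614, irreducible over Q since 614 is not a perfect cube (so x^3 - 614 has no rational root). Hence [Q(α):Q] = deg(m_α) = 3.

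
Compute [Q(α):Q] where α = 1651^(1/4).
[Q(α):Q] = 4

α is a root of x^4 - 1651. By Eisenstein's criterion at the prime p = 13 (which divides the constant term 1651 but p^2 = 169 does not, since 1651 is squarefree), x^4 - 1651 is irreducible over Q. Hence [Q(α):Q] = 4.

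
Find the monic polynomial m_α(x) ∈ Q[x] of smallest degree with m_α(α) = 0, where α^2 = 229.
m_α(x) = x^2 - 229

α satisfies α^2 - 229 = 0, so x^2 - 229 annihilates α. Since d = 229 is squarefree and ≠ 1, it is not a perfect square in Q, so x^2 - 229 has no rational root and is therefore irreducible over Q (a degree-2 polynomial over a field is irreducible iff it has no root). Hence m_α(x) = x^2 - 229.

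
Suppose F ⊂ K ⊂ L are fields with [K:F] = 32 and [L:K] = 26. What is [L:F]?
[L:F] = 832

The tower law says that for any tower of field extensions F ⊂ K ⊂ L with finite degrees, [L:F] = [L:K] · [K:F]. Here this gives [L:F] = 26 · 32 = 832.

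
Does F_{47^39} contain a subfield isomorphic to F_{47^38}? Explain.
No: F_{47^38} is not a subfield of F_{47^39}

F_{p^m} embeds in F_{p^n} iff m | n. Here 38 ∤ 39 (since 39 = 1·38 + 1 with remainder 1 ≠ 0), so F_{47^38} is not a subfield of F_{47^39}. Equivalently: if it were, the tower law would give 38 = [F_{47^38}:F_47] dividing [F_{47^39}:F_47] = 39, contradiction.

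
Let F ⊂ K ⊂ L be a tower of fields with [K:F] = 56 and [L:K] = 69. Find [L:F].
[L:F] = 3864

The tower law says that for any tower of field extensions F ⊂ K ⊂ L with finite degrees, [L:F] = [L:K] · [K:F]. Here this gives [L:F] = 69 · 56 = 3864.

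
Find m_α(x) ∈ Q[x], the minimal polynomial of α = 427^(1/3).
m_α(x) = x^3 - 427

α satisfies α^3 = 427, so x^3 - 427 annihilates α. By the rational root test, a rational root p/q (in lowest terms) of x^3 - 427 would satisfy p^3 = 427 q^3, forcing q = 1 and p^3 = 427; but 427 is not a perfect cube, contradiction. A monic cubic over Q with no rational root is irreducible (any nontrivial factorization would include a linear factor). Hence x^3 - 427 is the minimal polynomial of α, and in particular [Q(α):Q] = 3.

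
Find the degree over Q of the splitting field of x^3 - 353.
[K : Q] = 6

The roots of x^3 - 353 are ∛353, ω∛353, ω^2∛353 where ω = e^(2πi/3) is a primitive cube root of unity, so K = Q(∛353, ω). Now [Q(∛353):Q] = 3 (since 353 is not a perfect cube, x^3 - 353 is irreducible) and [Q(ω):Q] = 2. Both 2 and 3 divide [K:Q], and [K:Q] ≤ 3·2 = 6, so [K:Q] = 6. (Equivalently: Q(∛353) ⊂ R but ω ∉ R, so [K : Q(∛353)] = 2.)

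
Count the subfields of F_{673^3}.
F_{673^3} has 2 subfields

The subfields of F_{p^n} are exactly the fields F_{p^d} for d | n (each is the fixed field of the unique index-d subgroup of Gal(F_{p^n}/F_p) ≅ Z/nZ). The divisors of n = 3 are {1, 3}, giving 2 subfields: F_{673^1}, F_{673^3}.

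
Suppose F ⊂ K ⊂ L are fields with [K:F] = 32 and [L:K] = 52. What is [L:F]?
[L:F] = 1664

The tower law says that for any tower of field extensions F ⊂ K ⊂ L with finite degrees, [L:F] = [L:K] · [K:F]. Here this gives [L:F] = 52 · 32 = 1664.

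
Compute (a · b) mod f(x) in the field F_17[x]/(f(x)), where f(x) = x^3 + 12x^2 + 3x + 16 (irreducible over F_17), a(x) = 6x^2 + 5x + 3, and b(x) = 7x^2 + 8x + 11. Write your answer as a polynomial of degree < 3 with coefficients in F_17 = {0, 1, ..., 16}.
a · b ≡ 4x^2 + 7x + 3 (mod f(x))

Multiply in F_17[x]: a(x)·b(x) = (6x^2 + 5x + 3)·(7x^2 + 8x + 11) = 8x^4 + 15x^3 + 8x^2 + 11x + 16. This has degree ≥ 3, so divide by f(x) over F_17: 8x^4 + 15x^3 + 8x^2 + 11x + 16 = (8x + 4)·(x^3 + 12x^2 + 3x + 16) + (4x^2 + 7x + 3). Hence a·b ≡ 4x^2 + 7x + 3 (mod f). (F_17[x]/(f) is a field with 17^3 = 4913 elements since f is irreducible of degree 3.)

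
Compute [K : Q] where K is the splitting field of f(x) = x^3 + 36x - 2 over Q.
[K : Q] = 6

By the rational root test, any rational root of the monic integer polynomial f(x) = x^3 + 36x - 2 must be an integer dividing the constant term -2, i.e. one of ±{1, 2}. Evaluating: f(1) = 35, f(-1) = -39, f(2) = 78, f(-2) = -82; none is 0, so f has no rational root and is therefore irreducible over Q (a cubic with no linear factor over a field is irreducible). For an irreducible cubic, the Galois group is A_3 or S_3 according as the discriminant disc(f) = -4a^3 - 27b^2 = -4·(36)^3 - 27·(-2)^2 = -186732 is or is not a square in Q. Here disc(f) = -186732 is not a perfect square in Q, so the Galois group of f over Q is not contained in A_3 and must be all of S_3. The splitting field has degree |S_3| = 6 over Q, so [K : Q] = 6.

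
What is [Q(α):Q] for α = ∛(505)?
[Q(α):Q] = 3

The minimal polynomial of α is x^3 - 505, irreducible over Q since 505 is not a perfect cube (so x^3 - 505 has no rational root). Hence [Q(α):Q] = deg(m_α) = 3.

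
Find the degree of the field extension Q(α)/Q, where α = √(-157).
[Q(α):Q] = 2

[Q(α):Q] equals the degree of the minimal polynomial of α. Here α^2 = -157 and x^2 + 157 is irreducible (d = -157 is squarefree, ≠ 1, hence not a square), so deg(m_α) = 2. Thus [Q(α):Q] = 2.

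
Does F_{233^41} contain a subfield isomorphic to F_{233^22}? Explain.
No: F_{233^22} is not a subfield of F_{233^41}

F_{p^m} embeds in F_{p^n} iff m | n. Here 22 ∤ 41 (since 41 = 1·22 + 19 with remainder 19 ≠ 0), so F_{233^22} is not a subfield of F_{233^41}. Equivalently: if it were, the tower law would give 22 = [F_{233^22}:F_233] dividing [F_{233^41}:F_233] = 41, contradiction.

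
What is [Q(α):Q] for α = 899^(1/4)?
[Q(α):Q] = 4

α is a root of x^4 - 899. By Eisenstein's criterion at the prime p = 29 (which divides the constant term 899 but p^2 = 841 does not, since 899 is squarefree), x^4 - 899 is irreducible over Q. Hence [Q(α):Q] = 4.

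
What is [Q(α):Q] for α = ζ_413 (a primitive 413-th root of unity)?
[Q(α):Q] = 348

The minimal polynomial of ζ_413 over Q is the 413-th cyclotomic polynomial Φ_413(x), which is irreducible over Q and has degree φ(413) = 348. Hence [Q(α):Q] = φ(413) = 348.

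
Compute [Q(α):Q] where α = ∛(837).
[Q(α):Q] = 3

The minimal polynomial of α is x^3 - 837, irreducible over Q since 837 is not a perfect cube (so x^3 - 837 has no rational root). Hence [Q(α):Q] = deg(m_α) = 3.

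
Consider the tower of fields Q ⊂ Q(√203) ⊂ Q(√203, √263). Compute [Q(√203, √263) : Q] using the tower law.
[Q(√203, √263) : Q] = 4

[Q(√203):Q] = 2 (min poly x^2 - 203, irreducible since 203 is squarefree > 1). For the top step, suppose √263 ∈ Q(√203), say √263 = c + d√203 with c, d ∈ Q. Squaring: 263 = c^2 + 203d^2 + 2cd√203. Since √203 ∉ Q this forces 2cd = 0. If d = 0 then √263 = c ∈ Q, contradicting 263 squarefree > 1. If c = 0 then 263 = 203d^2, so 203·263 = (203d)^2 is a perfect square in Q — but 203·263 = 53389 is not a perfect square (since 203 and 263 are distinct squarefree integers). Contradiction. Hence √263 ∉ Q(√203), so x^2 - 263 stays irreducible over Q(√203) and [Q(√203, √263) : Q(√203)] = 2. By the tower law, [Q(√203, √263) : Q] = 2 · 2 = 4.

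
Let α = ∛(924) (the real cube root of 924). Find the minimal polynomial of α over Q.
m_α(x) = x^3 - 924

α satisfies α^3 = 924, so x^3 - 924 annihilates α. By the rational root test, a rational root p/q (in lowest terms) of x^3 - 924 would satisfy p^3 = 924 q^3, forcing q = 1 and p^3 = 924; but 924 is not a perfect cube, contradiction. A monic cubic over Q with no rational root is irreducible (any nontrivial factorization would include a linear factor). Hence x^3 - 924 is the minimal polynomial of α, and in particular [Q(α):Q] = 3.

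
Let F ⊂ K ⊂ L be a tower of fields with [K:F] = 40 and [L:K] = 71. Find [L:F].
[L:F] = 2840

The tower law says that for any tower of field extensions F ⊂ K ⊂ L with finite degrees, [L:F] = [L:K] · [K:F]. Here this gives [L:F] = 71 · 40 = 2840.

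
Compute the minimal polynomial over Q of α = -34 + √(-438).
m_α(x) = x^2 + 68x + 1594

From α + 34 = √(-438), squaring gives (α + 34)^2 = -438, i.e. α^2 + 68α + 1156 = -438, so α^2 + 68α + 1594 = 0. The discriminant of x^2 + 68x + 1594 is (68)^2 - 4·(1594) = 4624 - 6376 = -1752, and 4·(-438) is not a perfect square in Q since -438 is squarefree and ≠ 1. Hence x^2 + 68x + 1594 is irreducible over Q and is the minimal polynomial of α.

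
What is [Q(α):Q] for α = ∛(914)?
[Q(α):Q] = 3

The minimal polynomial of α is x^3 - 914, irreducible over Q since 914 is not a perfect cube (so x^3 - 914 has no rational root). Hence [Q(α):Q] = deg(m_α) = 3.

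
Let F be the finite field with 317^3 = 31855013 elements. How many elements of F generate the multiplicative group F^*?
There are φ(31855012) = 13478400 primitive elements

F_q^* is cyclic of order q - 1 = 31855012. A cyclic group of order m has exactly φ(m) generators. Here m = 31855012 = 2^2 · 7 · 79 · 14401, so the number of primitive elements is φ(31855012) = 13478400.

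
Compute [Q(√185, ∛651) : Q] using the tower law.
[Q(√185, ∛651) : Q] = 6

Let L = Q(√185, ∛651). Since Q(√185) ⊂ L and [Q(√185):Q] = 2, the tower law gives 2 | [L:Q]. Likewise Q(∛651) ⊂ L with [Q(∛651):Q] = 3 (because 651 is not a perfect cube), so 3 | [L:Q]. As gcd(2,3) = 1, [L:Q] is divisible by 6. Conversely L is generated over Q by √185 and ∛651, so [L:Q] ≤ 2·3 = 6. Therefore [Q(√185, ∛651) : Q] = 6.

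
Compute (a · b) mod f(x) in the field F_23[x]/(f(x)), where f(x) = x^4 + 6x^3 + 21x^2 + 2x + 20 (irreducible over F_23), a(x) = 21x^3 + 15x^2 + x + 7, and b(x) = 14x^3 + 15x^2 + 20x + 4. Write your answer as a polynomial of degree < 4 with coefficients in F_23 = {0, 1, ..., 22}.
a · b ≡ 16x^3 + 18x + 12 (mod f(x))

Multiply in F_23[x]: a(x)·b(x) = (21x^3 + 15x^2 + x + 7)·(14x^3 + 15x^2 + 20x + 4) = 18x^6 + 19x^5 + 15x^4 + 14x^3 + x^2 + 6x + 5. This has degree ≥ 4, so divide by f(x) over F_23: 18x^6 + 19x^5 + 15x^4 + 14x^3 + x^2 + 6x + 5 = (18x^2 + 3x + 10)·(x^4 + 6x^3 + 21x^2 + 2x + 20) + (16x^3 + 18x + 12). Hence a·b ≡ 16x^3 + 18x + 12 (mod f). (F_23[x]/(f) is a field with 23^4 = 279841 elements since f is irreducible of degree 4.)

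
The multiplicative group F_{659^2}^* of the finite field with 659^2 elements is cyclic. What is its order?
|F_{659^2}^*| = 434280

F_{659^2} has 659^2 = 434281 elements; its multiplicative group consists of all nonzero elements, so |F_{659^2}^*| = 434281 - 1 = 434280. (It is cyclic since any finite subgroup of the multiplicative group of a field is cyclic.)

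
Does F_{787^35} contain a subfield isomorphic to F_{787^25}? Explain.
No: F_{787^25} is not a subfield of F_{787^35}

F_{p^m} embeds in F_{p^n} iff m | n. Here 25 ∤ 35 (since 35 = 1·25 + 10 with remainder 10 ≠ 0), so F_{787^25} is not a subfield of F_{787^35}. Equivalently: if it were, the tower law would give 25 = [F_{787^25}:F_787] dividing [F_{787^35}:F_787] = 35, contradiction.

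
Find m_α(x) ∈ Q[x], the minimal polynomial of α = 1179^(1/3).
m_α(x) = x^3 - 1179

α satisfies α^3 = 1179, so x^3 - 1179 annihilates α. By the rational root test, a rational root p/q (in lowest terms) of x^3 - 1179 would satisfy p^3 = 1179 q^3, forcing q = 1 and p^3 = 1179; but 1179 is not a perfect cube, contradiction. A monic cubic over Q with no rational root is irreducible (any nontrivial factorization would include a linear factor). Hence x^3 - 1179 is the minimal polynomial of α, and in particular [Q(α):Q] = 3.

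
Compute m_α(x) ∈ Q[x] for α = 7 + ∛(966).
m_α(x) = x^3 - 21x^2 + 147x - 1309

Set β = α - 7 = ∛(966), so β^3 = 966. Then (α - 7)^3 - 966 = 0, i.e. α is a root of g(x) = (x - 7)^3 - 966 = x^3 - 21x^2 + 147x - 1309. Since g(x) = h(x - 7) where h(x) = x^3 - 966, and h is irreducible over Q (because 966 is not a perfect cube, so h has no rational root, and a monic cubic with no rational root is irreducible), g is also irreducible (irreducibility is preserved under the substitution x → x - 7). Hence m_α(x) = x^3 - 21x^2 + 147x - 1309.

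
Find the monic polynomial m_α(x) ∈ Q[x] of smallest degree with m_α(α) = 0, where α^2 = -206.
m_α(x) = x^2 + 206

α satisfies α^2 + 206 = 0, so x^2 + 206 annihilates α. Since d = -206 is squarefree and ≠ 1, it is not a perfect square in Q, so x^2 + 206 has no rational root and is therefore irreducible over Q (a degree-2 polynomial over a field is irreducible iff it has no root). Hence m_α(x) = x^2 + 206.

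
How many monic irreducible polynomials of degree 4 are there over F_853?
There are 132353532318 monic irreducible polynomials of degree 4 over F_853

Each element of F_{853^4} that lies in no proper subfield is a root of exactly one monic irreducible of degree 4 over F_853, and each such polynomial has 4 distinct roots in F_{853^4}. By Möbius inversion the count is N_853(4) = (1/4) Σ_{d|4} μ(4/d) · 853^d = (1/4)(μ(4)·853^1 + μ(2)·853^2 + μ(1)·853^4) = 529414129272/4 = 132353532318.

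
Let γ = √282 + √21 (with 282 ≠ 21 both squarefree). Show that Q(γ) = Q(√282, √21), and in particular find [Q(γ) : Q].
[Q(γ) : Q] = 4 (equivalently, Q(γ) = Q(√282, √21))

Obviously Q(γ) ⊆ Q(√282, √21), and [Q(√282, √21):Q] = 4 (since 282, 21 are distinct squarefree integers > 1 with 5922 not a perfect square). To show equality we compute the minimal polynomial of γ. From γ = √282 + √21: γ^2 = 282 + 2√(5922) + 21 = 303 + 2√(5922), so γ^2 - 303 = 2√(5922); squaring, (γ^2 - 303)^2 = 4·5922, i.e. γ^4 - 606γ^2 + 91809 - 23688 = 0, i.e. γ^4 - 606γ^2 + 68121 = 0. So γ is a root of x^4 - 606x^2 + 68121. This polynomial is irreducible over Q: it has no rational root (each ±√282 ± √21 is irrational), and any factorization into two quadratics over Q would force √(5922) ∈ Q (pairing opposite roots) or √282, √21 ∈ Q (other pairings), all impossible. Hence [Q(γ):Q] = 4 = [Q(√282, √21):Q], so Q(γ) = Q(√282, √21).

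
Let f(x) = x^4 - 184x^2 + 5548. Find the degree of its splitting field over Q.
[K : Q] = 4

Solving the quadratic in x^2: x^2 = (184 ± √(184^2 - 4·5548))/2 = (184 ± √11664)/2 = (184 ± 108)/2, giving x^2 = 38 or x^2 = 146. So f(x) = (x^2 - 38)(x^2 - 146) and the roots of f are ±√38, ±√146. Hence the splitting field is K = Q(√38, √146). Since 38 and 146 are distinct squarefree integers > 1, their product 5548 is not a perfect square, so √146 ∉ Q(√38). By the tower law [K:Q] = [Q(√38,√146):Q(√38)] · [Q(√38):Q] = 2 · 2 = 4.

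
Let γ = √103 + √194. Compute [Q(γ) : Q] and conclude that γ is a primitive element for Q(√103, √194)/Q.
[Q(γ) : Q] = 4 (equivalently, Q(γ) = Q(√103, √194))

Obviously Q(γ) ⊆ Q(√103, √194), and [Q(√103, √194):Q] = 4 (since 103, 194 are distinct squarefree integers > 1 with 19982 not a perfect square). To show equality we compute the minimal polynomial of γ. From γ = √103 + √194: γ^2 = 103 + 2√(19982) + 194 = 297 + 2√(19982), so γ^2 - 297 = 2√(19982); squaring, (γ^2 - 297)^2 = 4·19982, i.e. γ^4 - 594γ^2 + 88209 - 79928 = 0, i.e. γ^4 - 594γ^2 + 8281 = 0. So γ is a root of x^4 - 594x^2 + 8281. This polynomial is irreducible over Q: it has no rational root (each ±√103 ± √194 is irrational), and any factorization into two quadratics over Q would force √(19982) ∈ Q (pairing opposite roots) or √103, √194 ∈ Q (other pairings), all impossible. Hence [Q(γ):Q] = 4 = [Q(√103, √194):Q], so Q(γ) = Q(√103, √194).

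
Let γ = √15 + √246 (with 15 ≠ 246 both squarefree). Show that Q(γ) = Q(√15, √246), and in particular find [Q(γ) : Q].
[Q(γ) : Q] = 4 (equivalently, Q(γ) = Q(√15, √246))

Obviously Q(γ) ⊆ Q(√15, √246), and [Q(√15, √246):Q] = 4 (since 15, 246 are distinct squarefree integers > 1 with 3690 not a perfect square). To show equality we compute the minimal polynomial of γ. From γ = √15 + √246: γ^2 = 15 + 2√(3690) + 246 = 261 + 2√(3690), so γ^2 - 261 = 2√(3690); squaring, (γ^2 - 261)^2 = 4·3690, i.e. γ^4 - 522γ^2 + 68121 - 14760 = 0, i.e. γ^4 - 522γ^2 + 53361 = 0. So γ is a root of x^4 - 522x^2 + 53361. This polynomial is irreducible over Q: it has no rational root (each ±√15 ± √246 is irrational), and any factorization into two quadratics over Q would force √(3690) ∈ Q (pairing opposite roots) or √15, √246 ∈ Q (other pairings), all impossible. Hence [Q(γ):Q] = 4 = [Q(√15, √246):Q], so Q(γ) = Q(√15, √246).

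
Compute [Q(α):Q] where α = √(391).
[Q(α):Q] = 2

[Q(α):Q] equals the degree of the minimal polynomial of α. Here α^2 = 391 and x^2 - 391 is irreducible (d = 391 is squarefree, ≠ 1, hence not a square), so deg(m_α) = 2. Thus [Q(α):Q] = 2.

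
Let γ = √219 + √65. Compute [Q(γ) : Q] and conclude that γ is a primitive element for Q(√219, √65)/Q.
[Q(γ) : Q] = 4 (equivalently, Q(γ) = Q(√219, √65))

Obviously Q(γ) ⊆ Q(√219, √65), and [Q(√219, √65):Q] = 4 (since 219, 65 are distinct squarefree integers > 1 with 14235 not a perfect square). To show equality we compute the minimal polynomial of γ. From γ = √219 + √65: γ^2 = 219 + 2√(14235) + 65 = 284 + 2√(14235), so γ^2 - 284 = 2√(14235); squaring, (γ^2 - 284)^2 = 4·14235, i.e. γ^4 - 568γ^2 + 80656 - 56940 = 0, i.e. γ^4 - 568γ^2 + 23716 = 0. So γ is a root of x^4 - 568x^2 + 23716. This polynomial is irreducible over Q: it has no rational root (each ±√219 ± √65 is irrational), and any factorization into two quadratics over Q would force √(14235) ∈ Q (pairing opposite roots) or √219, √65 ∈ Q (other pairings), all impossible. Hence [Q(γ):Q] = 4 = [Q(√219, √65):Q], so Q(γ) = Q(√219, √65).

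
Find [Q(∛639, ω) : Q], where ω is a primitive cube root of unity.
[Q(∛639, ω) : Q] = 6

[Q(∛639):Q] = 3 (min poly x^3 - 639, irreducible since 639 is not a perfect cube). [Q(ω):Q] = 2 (min poly x^2 + x + 1). Since Q(∛639) ⊂ R and ω ∉ R, we have ω ∉ Q(∛639), so x^2 + x + 1 remains irreducible over Q(∛639) and [Q(∛639, ω) : Q(∛639)] = 2. By the tower law, [Q(∛639, ω) : Q] = 3 · 2 = 6. (In fact Q(∛639, ω) is the splitting field of x^3 - 639 over Q.)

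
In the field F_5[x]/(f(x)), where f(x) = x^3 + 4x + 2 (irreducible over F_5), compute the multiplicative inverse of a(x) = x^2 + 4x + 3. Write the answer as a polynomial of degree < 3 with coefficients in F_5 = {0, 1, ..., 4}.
a(x)^(-1) ≡ 2x^2 + x + 3 (mod f(x))

Since f is irreducible over F_5, F_5[x]/(f) is a field and a(x) ≠ 0 has an inverse. Apply the extended Euclidean algorithm to f(x) and a(x) in F_5[x]: f(x) = (x + 1)·a(x) + (2x + 4);  a(x) = (3x + 1)·(2x + 4) + (4). The last nonzero remainder is the constant 4 = gcd(f, a) in F_5. Back-substituting through the division chain expresses 4 = s(x)·a(x) + t(x)·f(x) with s(x) ≡ 3x^2 + 4x + 2 (mod f), so (3x^2 + 4x + 2)·a(x) ≡ 4 (mod f). Multiplying by 4^(-1) ≡ 4 in F_5 gives a(x)^(-1) ≡ 4·(3x^2 + 4x + 2) ≡ 2x^2 + x + 3 (mod f). Check: (x^2 + 4x + 3)·(2x^2 + x + 3) = 2x^4 + 4x^3 + 3x^2 + 4 ≡ 1 (mod x^3 + 4x + 2).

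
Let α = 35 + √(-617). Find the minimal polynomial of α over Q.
m_α(x) = x^2 - 70x + 1842

From α - 35 = √(-617), squaring gives (α - 35)^2 = -617, i.e. α^2 - 70α + 1225 = -617, so α^2 - 70α + 1842 = 0. The discriminant of x^2 - 70x + 1842 is (-70)^2 - 4·(1842) = 4900 - 7368 = -2468, and 4·(-617) is not a perfect square in Q since -617 is squarefree and ≠ 1. Hence x^2 - 70x + 1842 is irreducible over Q and is the minimal polynomial of α.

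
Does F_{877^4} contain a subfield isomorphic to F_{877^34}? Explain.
No: F_{877^34} is not a subfield of F_{877^4}

F_{p^m} embeds in F_{p^n} iff m | n. Here 34 ∤ 4 (since 4 = 0·34 + 4 with remainder 4 ≠ 0), so F_{877^34} is not a subfield of F_{877^4}. Equivalently: if it were, the tower law would give 34 = [F_{877^34}:F_877] dividing [F_{877^4}:F_877] = 4, contradiction.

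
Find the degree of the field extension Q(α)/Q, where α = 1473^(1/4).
[Q(α):Q] = 4

α is a root of x^4 - 1473. By Eisenstein's criterion at the prime p = 3 (which divides the constant term 1473 but p^2 = 9 does not, since 1473 is squarefree), x^4 - 1473 is irreducible over Q. Hence [Q(α):Q] = 4.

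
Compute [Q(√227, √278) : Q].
[Q(√227, √278) : Q] = 4

[Q(√227):Q] = 2 (min poly x^2 - 227, irreducible since 227 is squarefree > 1). For the top step, suppose √278 ∈ Q(√227), say √278 = c + d√227 with c, d ∈ Q. Squaring: 278 = c^2 + 227d^2 + 2cd√227. Since √227 ∉ Q this forces 2cd = 0. If d = 0 then √278 = c ∈ Q, contradicting 278 squarefree > 1. If c = 0 then 278 = 227d^2, so 227·278 = (227d)^2 is a perfect square in Q — but 227·278 = 63106 is not a perfect square (since 227 and 278 are distinct squarefree integers). Contradiction. Hence √278 ∉ Q(√227), so x^2 - 278 stays irreducible over Q(√227) and [Q(√227, √278) : Q(√227)] = 2. By the tower law, [Q(√227, √278) : Q] = 2 · 2 = 4.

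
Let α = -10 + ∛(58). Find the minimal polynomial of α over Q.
m_α(x) = x^3 + 30x^2 + 300x + 942

Set β = α + 10 = ∛(58), so β^3 = 58. Then (α + 10)^3 - 58 = 0, i.e. α is a root of g(x) = (x + 10)^3 - 58 = x^3 + 30x^2 + 300x + 942. Since g(x) = h(x + 10) where h(x) = x^3 - 58, and h is irreducible over Q (because 58 is not a perfect cube, so h has no rational root, and a monic cubic with no rational root is irreducible), g is also irreducible (irreducibility is preserved under the substitution x → x + 10). Hence m_α(x) = x^3 + 30x^2 + 300x + 942.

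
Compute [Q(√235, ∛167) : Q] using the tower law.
[Q(√235, ∛167) : Q] = 6

Let L = Q(√235, ∛167). Since Q(√235) ⊂ L and [Q(√235):Q] = 2, the tower law gives 2 | [L:Q]. Likewise Q(∛167) ⊂ L with [Q(∛167):Q] = 3 (because 167 is not a perfect cube), so 3 | [L:Q]. As gcd(2,3) = 1, [L:Q] is divisible by 6. Conversely L is generated over Q by √235 and ∛167, so [L:Q] ≤ 2·3 = 6. Therefore [Q(√235, ∛167) : Q] = 6.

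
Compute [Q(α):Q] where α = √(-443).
[Q(α):Q] = 2

[Q(α):Q] equals the degree of the minimal polynomial of α. Here α^2 = -443 and x^2 + 443 is irreducible (d = -443 is squarefree, ≠ 1, hence not a square), so deg(m_α) = 2. Thus [Q(α):Q] = 2.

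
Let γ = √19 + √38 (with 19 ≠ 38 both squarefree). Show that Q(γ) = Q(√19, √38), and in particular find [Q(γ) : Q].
[Q(γ) : Q] = 4 (equivalently, Q(γ) = Q(√19, √38))

Obviously Q(γ) ⊆ Q(√19, √38), and [Q(√19, √38):Q] = 4 (since 19, 38 are distinct squarefree integers > 1 with 722 not a perfect square). To show equality we compute the minimal polynomial of γ. From γ = √19 + √38: γ^2 = 19 + 2√(722) + 38 = 57 + 2√(722), so γ^2 - 57 = 2√(722); squaring, (γ^2 - 57)^2 = 4·722, i.e. γ^4 - 114γ^2 + 3249 - 2888 = 0, i.e. γ^4 - 114γ^2 + 361 = 0. So γ is a root of x^4 - 114x^2 + 361. This polynomial is irreducible over Q: it has no rational root (each ±√19 ± √38 is irrational), and any factorization into two quadratics over Q would force √(722) ∈ Q (pairing opposite roots) or √19, √38 ∈ Q (other pairings), all impossible. Hence [Q(γ):Q] = 4 = [Q(√19, √38):Q], so Q(γ) = Q(√19, √38).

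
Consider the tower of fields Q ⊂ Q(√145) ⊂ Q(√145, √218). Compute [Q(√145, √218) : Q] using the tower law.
[Q(√145, √218) : Q] = 4

[Q(√145):Q] = 2 (min poly x^2 - 145, irreducible since 145 is squarefree > 1). For the top step, suppose √218 ∈ Q(√145), say √218 = c + d√145 with c, d ∈ Q. Squaring: 218 = c^2 + 145d^2 + 2cd√145. Since √145 ∉ Q this forces 2cd = 0. If d = 0 then √218 = c ∈ Q, contradicting 218 squarefree > 1. If c = 0 then 218 = 145d^2, so 145·218 = (145d)^2 is a perfect square in Q — but 145·218 = 31610 is not a perfect square (since 145 and 218 are distinct squarefree integers). Contradiction. Hence √218 ∉ Q(√145), so x^2 - 218 stays irreducible over Q(√145) and [Q(√145, √218) : Q(√145)] = 2. By the tower law, [Q(√145, √218) : Q] = 2 · 2 = 4.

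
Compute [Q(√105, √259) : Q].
[Q(√105, √259) : Q] = 4

[Q(√105):Q] = 2 (min poly x^2 - 105, irreducible since 105 is squarefree > 1). For the top step, suppose √259 ∈ Q(√105), say √259 = c + d√105 with c, d ∈ Q. Squaring: 259 = c^2 + 105d^2 + 2cd√105. Since √105 ∉ Q this forces 2cd = 0. If d = 0 then √259 = c ∈ Q, contradicting 259 squarefree > 1. If c = 0 then 259 = 105d^2, so 105·259 = (105d)^2 is a perfect square in Q — but 105·259 = 27195 is not a perfect square (since 105 and 259 are distinct squarefree integers). Contradiction. Hence √259 ∉ Q(√105), so x^2 - 259 stays irreducible over Q(√105) and [Q(√105, √259) : Q(√105)] = 2. By the tower law, [Q(√105, √259) : Q] = 2 · 2 = 4.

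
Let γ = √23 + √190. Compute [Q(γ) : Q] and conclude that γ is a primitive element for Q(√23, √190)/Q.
[Q(γ) : Q] = 4 (equivalently, Q(γ) = Q(√23, √190))

Obviously Q(γ) ⊆ Q(√23, √190), and [Q(√23, √190):Q] = 4 (since 23, 190 are distinct squarefree integers > 1 with 4370 not a perfect square). To show equality we compute the minimal polynomial of γ. From γ = √23 + √190: γ^2 = 23 + 2√(4370) + 190 = 213 + 2√(4370), so γ^2 - 213 = 2√(4370); squaring, (γ^2 - 213)^2 = 4·4370, i.e. γ^4 - 426γ^2 + 45369 - 17480 = 0, i.e. γ^4 - 426γ^2 + 27889 = 0. So γ is a root of x^4 - 426x^2 + 27889. This polynomial is irreducible over Q: it has no rational root (each ±√23 ± √190 is irrational), and any factorization into two quadratics over Q would force √(4370) ∈ Q (pairing opposite roots) or √23, √190 ∈ Q (other pairings), all impossible. Hence [Q(γ):Q] = 4 = [Q(√23, √190):Q], so Q(γ) = Q(√23, √190).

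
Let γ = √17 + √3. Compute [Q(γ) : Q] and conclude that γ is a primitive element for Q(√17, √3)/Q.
[Q(γ) : Q] = 4 (equivalently, Q(γ) = Q(√17, √3))

Obviously Q(γ) ⊆ Q(√17, √3), and [Q(√17, √3):Q] = 4 (since 17, 3 are distinct squarefree integers > 1 with 51 not a perfect square). To show equality we compute the minimal polynomial of γ. From γ = √17 + √3: γ^2 = 17 + 2√(51) + 3 = 20 + 2√(51), so γ^2 - 20 = 2√(51); squaring, (γ^2 - 20)^2 = 4·51, i.e. γ^4 - 40γ^2 + 400 - 204 = 0, i.e. γ^4 - 40γ^2 + 196 = 0. So γ is a root of x^4 - 40x^2 + 196. This polynomial is irreducible over Q: it has no rational root (each ±√17 ± √3 is irrational), and any factorization into two quadratics over Q would force √(51) ∈ Q (pairing opposite roots) or √17, √3 ∈ Q (other pairings), all impossible. Hence [Q(γ):Q] = 4 = [Q(√17, √3):Q], so Q(γ) = Q(√17, √3).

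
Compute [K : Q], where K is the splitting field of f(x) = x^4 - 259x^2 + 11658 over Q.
[K : Q] = 4

Solving the quadratic in x^2: x^2 = (259 ± √(259^2 - 4·11658))/2 = (259 ± √20449)/2 = (259 ± 143)/2, giving x^2 = 58 or x^2 = 201. So f(x) = (x^2 - 58)(x^2 - 201) and the roots of f are ±√58, ±√201. Hence the splitting field is K = Q(√58, √201). Since 58 and 201 are distinct squarefree integers > 1, their product 11658 is not a perfect square, so √201 ∉ Q(√58). By the tower law [K:Q] = [Q(√58,√201):Q(√58)] · [Q(√58):Q] = 2 · 2 = 4.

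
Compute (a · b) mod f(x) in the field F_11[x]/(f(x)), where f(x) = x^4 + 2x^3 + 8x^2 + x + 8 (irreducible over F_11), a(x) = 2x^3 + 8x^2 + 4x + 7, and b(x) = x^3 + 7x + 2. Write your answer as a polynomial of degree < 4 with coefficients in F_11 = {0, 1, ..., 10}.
a · b ≡ x^3 + 6x^2 + 9x + 7 (mod f(x))

Multiply in F_11[x]: a(x)·b(x) = (2x^3 + 8x^2 + 4x + 7)·(x^3 + 7x + 2) = 2x^6 + 8x^5 + 7x^4 + x^3 + 2x + 3. This has degree ≥ 4, so divide by f(x) over F_11: 2x^6 + 8x^5 + 7x^4 + x^3 + 2x + 3 = (2x^2 + 4x + 5)·(x^4 + 2x^3 + 8x^2 + x + 8) + (x^3 + 6x^2 + 9x + 7). Hence a·b ≡ x^3 + 6x^2 + 9x + 7 (mod f). (F_11[x]/(f) is a field with 11^4 = 14641 elements since f is irreducible of degree 4.)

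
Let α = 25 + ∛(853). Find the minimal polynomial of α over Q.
m_α(x) = x^3 - 75x^2 + 1875x - 16478

Set β = α - 25 = ∛(853), so β^3 = 853. Then (α - 25)^3 - 853 = 0, i.e. α is a root of g(x) = (x - 25)^3 - 853 = x^3 - 75x^2 + 1875x - 16478. Since g(x) = h(x - 25) where h(x) = x^3 - 853, and h is irreducible over Q (because 853 is not a perfect cube, so h has no rational root, and a monic cubic with no rational root is irreducible), g is also irreducible (irreducibility is preserved under the substitution x → x - 25). Hence m_α(x) = x^3 - 75x^2 + 1875x - 16478.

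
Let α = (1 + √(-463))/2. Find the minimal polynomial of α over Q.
m_α(x) = x^2 - x + 116

From 2α - 1 = √(-463), squaring gives (2α - 1)^2 = -463, i.e. 4α^2 - 4α + 1 = -463, so α^2 - α + (1 + 463)/4 = 0. Since -463 ≡ 1 (mod 4), (1 + 463)/4 = 116 ∈ Z. The polynomial x^2 - x + 116 has discriminant 1 - 4·(116) = -463, which is not a perfect square in Q (d = -463 is squarefree and ≠ 1), so x^2 - x + 116 is irreducible over Q. It is the minimal polynomial of α.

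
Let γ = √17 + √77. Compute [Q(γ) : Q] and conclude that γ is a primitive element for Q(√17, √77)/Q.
[Q(γ) : Q] = 4 (equivalently, Q(γ) = Q(√17, √77))

Obviously Q(γ) ⊆ Q(√17, √77), and [Q(√17, √77):Q] = 4 (since 17, 77 are distinct squarefree integers > 1 with 1309 not a perfect square). To show equality we compute the minimal polynomial of γ. From γ = √17 + √77: γ^2 = 17 + 2√(1309) + 77 = 94 + 2√(1309), so γ^2 - 94 = 2√(1309); squaring, (γ^2 - 94)^2 = 4·1309, i.e. γ^4 - 188γ^2 + 8836 - 5236 = 0, i.e. γ^4 - 188γ^2 + 3600 = 0. So γ is a root of x^4 - 188x^2 + 3600. This polynomial is irreducible over Q: it has no rational root (each ±√17 ± √77 is irrational), and any factorization into two quadratics over Q would force √(1309) ∈ Q (pairing opposite roots) or √17, √77 ∈ Q (other pairings), all impossible. Hence [Q(γ):Q] = 4 = [Q(√17, √77):Q], so Q(γ) = Q(√17, √77).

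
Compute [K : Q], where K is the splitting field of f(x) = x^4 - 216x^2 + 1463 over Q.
[K : Q] = 4

Solving the quadratic in x^2: x^2 = (216 ± √(216^2 - 4·1463))/2 = (216 ± √40804)/2 = (216 ± 202)/2, giving x^2 = 209 or x^2 = 7. So f(x) = (x^2 - 209)(x^2 - 7) and the roots of f are ±√209, ±√7. Hence the splitting field is K = Q(√209, √7). Since 209 and 7 are distinct squarefree integers > 1, their product 1463 is not a perfect square, so √7 ∉ Q(√209). By the tower law [K:Q] = [Q(√209,√7):Q(√209)] · [Q(√209):Q] = 2 · 2 = 4.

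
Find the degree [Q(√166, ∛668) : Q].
[Q(√166, ∛668) : Q] = 6

Let L = Q(√166, ∛668). Since Q(√166) ⊂ L and [Q(√166):Q] = 2, the tower law gives 2 | [L:Q]. Likewise Q(∛668) ⊂ L with [Q(∛668):Q] = 3 (because 668 is not a perfect cube), so 3 | [L:Q]. As gcd(2,3) = 1, [L:Q] is divisible by 6. Conversely L is generated over Q by √166 and ∛668, so [L:Q] ≤ 2·3 = 6. Therefore [Q(√166, ∛668) : Q] = 6.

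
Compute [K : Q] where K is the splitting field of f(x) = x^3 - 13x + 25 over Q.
[K : Q] = 6

By the rational root test, any rational root of the monic integer polynomial f(x) = x^3 - 13x + 25 must be an integer dividing the constant term 25, i.e. one of ±{1, 5, 25}. Evaluating: f(1) = 13, f(-1) = 37, f(5) = 85, f(-5) = -35, f(25) = 15325, f(-25) = -15275; none is 0, so f has no rational root and is therefore irreducible over Q (a cubic with no linear factor over a field is irreducible). For an irreducible cubic, the Galois group is A_3 or S_3 according as the discriminant disc(f) = -4a^3 - 27b^2 = -4·(-13)^3 - 27·(25)^2 = -8087 is or is not a square in Q. Here disc(f) = -8087 is not a perfect square in Q, so the Galois group of f over Q is not contained in A_3 and must be all of S_3. The splitting field has degree |S_3| = 6 over Q, so [K : Q] = 6.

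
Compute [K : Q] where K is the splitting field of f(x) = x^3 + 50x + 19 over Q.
[K : Q] = 6

By the rational root test, any rational root of the monic integer polynomial f(x) = x^3 + 50x + 19 must be an integer dividing the constant term 19, i.e. one of ±{1, 19}. Evaluating: f(1) = 70, f(-1) = -32, f(19) = 7828, f(-19) = -7790; none is 0, so f has no rational root and is therefore irreducible over Q (a cubic with no linear factor over a field is irreducible). For an irreducible cubic, the Galois group is A_3 or S_3 according as the discriminant disc(f) = -4a^3 - 27b^2 = -4·(50)^3 - 27·(19)^2 = -509747 is or is not a square in Q. Here disc(f) = -509747 is not a perfect square in Q, so the Galois group of f over Q is not contained in A_3 and must be all of S_3. The splitting field has degree |S_3| = 6 over Q, so [K : Q] = 6.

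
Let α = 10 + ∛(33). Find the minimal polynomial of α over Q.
m_α(x) = x^3 - 30x^2 + 300x - 1033

Set β = α - 10 = ∛(33), so β^3 = 33. Then (α - 10)^3 - 33 = 0, i.e. α is a root of g(x) = (x - 10)^3 - 33 = x^3 - 30x^2 + 300x - 1033. Since g(x) = h(x - 10) where h(x) = x^3 - 33, and h is irreducible over Q (because 33 is not a perfect cube, so h has no rational root, and a monic cubic with no rational root is irreducible), g is also irreducible (irreducibility is preserved under the substitution x → x - 10). Hence m_α(x) = x^3 - 30x^2 + 300x - 1033.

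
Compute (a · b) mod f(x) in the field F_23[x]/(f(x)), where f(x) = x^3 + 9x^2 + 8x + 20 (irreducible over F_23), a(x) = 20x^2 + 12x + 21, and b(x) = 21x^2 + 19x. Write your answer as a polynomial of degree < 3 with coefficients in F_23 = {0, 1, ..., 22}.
a · b ≡ 19x^2 + 2x + 9 (mod f(x))

Multiply in F_23[x]: a(x)·b(x) = (20x^2 + 12x + 21)·(21x^2 + 19x) = 6x^4 + 11x^3 + 2x^2 + 8x. This has degree ≥ 3, so divide by f(x) over F_23: 6x^4 + 11x^3 + 2x^2 + 8x = (6x + 3)·(x^3 + 9x^2 + 8x + 20) + (19x^2 + 2x + 9). Hence a·b ≡ 19x^2 + 2x + 9 (mod f). (F_23[x]/(f) is a field with 23^3 = 12167 elements since f is irreducible of degree 3.)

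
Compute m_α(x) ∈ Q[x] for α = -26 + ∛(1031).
m_α(x) = x^3 + 78x^2 + 2028x + 16545

Set β = α + 26 = ∛(1031), so β^3 = 1031. Then (α + 26)^3 - 1031 = 0, i.e. α is a root of g(x) = (x + 26)^3 - 1031 = x^3 + 78x^2 + 2028x + 16545. Since g(x) = h(x + 26) where h(x) = x^3 - 1031, and h is irreducible over Q (because 1031 is not a perfect cube, so h has no rational root, and a monic cubic with no rational root is irreducible), g is also irreducible (irreducibility is preserved under the substitution x → x + 26). Hence m_α(x) = x^3 + 78x^2 + 2028x + 16545.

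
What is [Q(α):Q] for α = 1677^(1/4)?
[Q(α):Q] = 4

α is a root of x^4 - 1677. By Eisenstein's criterion at the prime p = 3 (which divides the constant term 1677 but p^2 = 9 does not, since 1677 is squarefree), x^4 - 1677 is irreducible over Q. Hence [Q(α):Q] = 4.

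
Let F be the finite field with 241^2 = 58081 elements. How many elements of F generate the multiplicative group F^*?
There are φ(58080) = 14080 primitive elements

F_q^* is cyclic of order q - 1 = 58080. A cyclic group of order m has exactly φ(m) generators. Here m = 58080 = 2^5 · 3 · 5 · 11^2, so the number of primitive elements is φ(58080) = 14080.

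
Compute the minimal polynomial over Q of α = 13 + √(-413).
m_α(x) = x^2 - 26x + 582

From α - 13 = √(-413), squaring gives (α - 13)^2 = -413, i.e. α^2 - 26α + 169 = -413, so α^2 - 26α + 582 = 0. The discriminant of x^2 - 26x + 582 is (-26)^2 - 4·(582) = 676 - 2328 = -1652, and 4·(-413) is not a perfect square in Q since -413 is squarefree and ≠ 1. Hence x^2 - 26x + 582 is irreducible over Q and is the minimal polynomial of α.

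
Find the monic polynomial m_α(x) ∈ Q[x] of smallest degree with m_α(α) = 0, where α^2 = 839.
m_α(x) = x^2 - 839

α satisfies α^2 - 839 = 0, so x^2 - 839 annihilates α. Since d = 839 is squarefree and ≠ 1, it is not a perfect square in Q, so x^2 - 839 has no rational root and is therefore irreducible over Q (a degree-2 polynomial over a field is irreducible iff it has no root). Hence m_α(x) = x^2 - 839.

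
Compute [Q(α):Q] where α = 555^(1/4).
[Q(α):Q] = 4

α is a root of x^4 - 555. By Eisenstein's criterion at the prime p = 3 (which divides the constant term 555 but p^2 = 9 does not, since 555 is squarefree), x^4 - 555 is irreducible over Q. Hence [Q(α):Q] = 4.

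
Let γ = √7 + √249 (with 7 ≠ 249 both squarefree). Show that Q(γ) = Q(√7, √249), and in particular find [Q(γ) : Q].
[Q(γ) : Q] = 4 (equivalently, Q(γ) = Q(√7, √249))

Obviously Q(γ) ⊆ Q(√7, √249), and [Q(√7, √249):Q] = 4 (since 7, 249 are distinct squarefree integers > 1 with 1743 not a perfect square). To show equality we compute the minimal polynomial of γ. From γ = √7 + √249: γ^2 = 7 + 2√(1743) + 249 = 256 + 2√(1743), so γ^2 - 256 = 2√(1743); squaring, (γ^2 - 256)^2 = 4·1743, i.e. γ^4 - 512γ^2 + 65536 - 6972 = 0, i.e. γ^4 - 512γ^2 + 58564 = 0. So γ is a root of x^4 - 512x^2 + 58564. This polynomial is irreducible over Q: it has no rational root (each ±√7 ± √249 is irrational), and any factorization into two quadratics over Q would force √(1743) ∈ Q (pairing opposite roots) or √7, √249 ∈ Q (other pairings), all impossible. Hence [Q(γ):Q] = 4 = [Q(√7, √249):Q], so Q(γ) = Q(√7, √249).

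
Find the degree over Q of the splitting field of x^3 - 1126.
[K : Q] = 6

The roots of x^3 - 1126 are ∛1126, ω∛1126, ω^2∛1126 where ω = e^(2πi/3) is a primitive cube root of unity, so K = Q(∛1126, ω). Now [Q(∛1126):Q] = 3 (since 1126 is not a perfect cube, x^3 - 1126 is irreducible) and [Q(ω):Q] = 2. Both 2 and 3 divide [K:Q], and [K:Q] ≤ 3·2 = 6, so [K:Q] = 6. (Equivalently: Q(∛1126) ⊂ R but ω ∉ R, so [K : Q(∛1126)] = 2.)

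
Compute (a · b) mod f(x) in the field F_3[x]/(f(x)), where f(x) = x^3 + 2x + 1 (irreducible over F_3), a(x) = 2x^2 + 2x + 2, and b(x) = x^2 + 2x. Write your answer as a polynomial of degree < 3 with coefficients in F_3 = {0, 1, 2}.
a · b ≡ 2x^2 + 2x (mod f(x))

Multiply in F_3[x]: a(x)·b(x) = (2x^2 + 2x + 2)·(x^2 + 2x) = 2x^4 + x. This has degree ≥ 3, so divide by f(x) over F_3: 2x^4 + x = (2x)·(x^3 + 2x + 1) + (2x^2 + 2x). Hence a·b ≡ 2x^2 + 2x (mod f). (F_3[x]/(f) is a field with 3^3 = 27 elements since f is irreducible of degree 3.)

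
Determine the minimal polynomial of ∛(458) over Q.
m_α(x) = x^3 - 458

α satisfies α^3 = 458, so x^3 - 458 annihilates α. By the rational root test, a rational root p/q (in lowest terms) of x^3 - 458 would satisfy p^3 = 458 q^3, forcing q = 1 and p^3 = 458; but 458 is not a perfect cube, contradiction. A monic cubic over Q with no rational root is irreducible (any nontrivial factorization would include a linear factor). Hence x^3 - 458 is the minimal polynomial of α, and in particular [Q(α):Q] = 3.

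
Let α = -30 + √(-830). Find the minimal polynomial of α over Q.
m_α(x) = x^2 + 60x + 1730

From α + 30 = √(-830), squaring gives (α + 30)^2 = -830, i.e. α^2 + 60α + 900 = -830, so α^2 + 60α + 1730 = 0. The discriminant of x^2 + 60x + 1730 is (60)^2 - 4·(1730) = 3600 - 6920 = -3320, and 4·(-830) is not a perfect square in Q since -830 is squarefree and ≠ 1. Hence x^2 + 60x + 1730 is irreducible over Q and is the minimal polynomial of α.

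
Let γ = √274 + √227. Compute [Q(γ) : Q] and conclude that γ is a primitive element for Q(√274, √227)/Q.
[Q(γ) : Q] = 4 (equivalently, Q(γ) = Q(√274, √227))

Obviously Q(γ) ⊆ Q(√274, √227), and [Q(√274, √227):Q] = 4 (since 274, 227 are distinct squarefree integers > 1 with 62198 not a perfect square). To show equality we compute the minimal polynomial of γ. From γ = √274 + √227: γ^2 = 274 + 2√(62198) + 227 = 501 + 2√(62198), so γ^2 - 501 = 2√(62198); squaring, (γ^2 - 501)^2 = 4·62198, i.e. γ^4 - 1002γ^2 + 251001 - 248792 = 0, i.e. γ^4 - 1002γ^2 + 2209 = 0. So γ is a root of x^4 - 1002x^2 + 2209. This polynomial is irreducible over Q: it has no rational root (each ±√274 ± √227 is irrational), and any factorization into two quadratics over Q would force √(62198) ∈ Q (pairing opposite roots) or √274, √227 ∈ Q (other pairings), all impossible. Hence [Q(γ):Q] = 4 = [Q(√274, √227):Q], so Q(γ) = Q(√274, √227).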